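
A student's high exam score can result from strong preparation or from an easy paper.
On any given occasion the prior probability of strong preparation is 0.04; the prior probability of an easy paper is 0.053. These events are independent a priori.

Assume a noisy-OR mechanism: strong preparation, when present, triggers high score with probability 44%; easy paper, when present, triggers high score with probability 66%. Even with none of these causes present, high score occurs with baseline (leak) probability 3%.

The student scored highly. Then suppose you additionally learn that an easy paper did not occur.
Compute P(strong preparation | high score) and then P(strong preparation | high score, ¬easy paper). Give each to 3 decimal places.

P(strong preparation | high score) ≈ 0.237; P(strong preparation | high score, ¬easy paper) ≈ 0.388

Under noisy-OR, P(high score | causes) = 1 − (1−0.03)·∏(1−qᵢ) over the active causes.
By total probability over the 4 (strong preparation, easy paper) configurations:
  P(high score) = 0.03*0.96*0.947 + 0.6702*0.96*0.053 + 0.4568*0.04*0.947 + 0.815312*0.04*0.053
        = 0.027274 + 0.034100 + 0.017304 + 0.001728 = 0.080406
Configurations with strong preparation contribute 0.019032, so
  P(strong preparation | high score) = 0.019032 / 0.080406 ≈ 0.237

Now also conditioning on easy paper≠true:
By total probability over both values of strong preparation:
  P(high score | ¬easy paper) = 0.03×0.96 + 0.4568×0.04
        = 0.028800 + 0.018272 = 0.047072
The terms with strong preparation present sum to 0.018272, so
  P(strong preparation | high score, ¬easy paper) = 0.018272 / 0.047072 ≈ 0.388
With easy paper excluded, strong preparation must carry more of the explanatory weight for the high score.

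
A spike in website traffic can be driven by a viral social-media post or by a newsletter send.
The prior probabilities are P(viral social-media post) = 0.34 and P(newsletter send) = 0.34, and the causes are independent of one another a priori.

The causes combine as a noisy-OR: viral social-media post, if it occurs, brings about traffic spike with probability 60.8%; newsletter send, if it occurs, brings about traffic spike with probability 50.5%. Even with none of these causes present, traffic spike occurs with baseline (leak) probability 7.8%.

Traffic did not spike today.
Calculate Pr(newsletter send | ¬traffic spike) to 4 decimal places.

Under noisy-OR, P(traffic spike | causes) = 1 − (1−0.078)·∏(1−qᵢ) over the active causes.
P(¬traffic spike) = 0.922×0.66×0.66 + 0.45639×0.66×0.34 + 0.361424×0.34×0.66 + 0.178905×0.34×0.34 = 0.401623 + 0.102414 + 0.081104 + 0.020681 = 0.605822
Of this, 0.123095 comes from 0.102414 + 0.020681 (the newsletter send=true cases).
P(newsletter send | ¬traffic spike) = 0.123095 / 0.605822 ≈ 0.2032

Pr(newsletter send | ¬traffic spike) ≈ 0.2032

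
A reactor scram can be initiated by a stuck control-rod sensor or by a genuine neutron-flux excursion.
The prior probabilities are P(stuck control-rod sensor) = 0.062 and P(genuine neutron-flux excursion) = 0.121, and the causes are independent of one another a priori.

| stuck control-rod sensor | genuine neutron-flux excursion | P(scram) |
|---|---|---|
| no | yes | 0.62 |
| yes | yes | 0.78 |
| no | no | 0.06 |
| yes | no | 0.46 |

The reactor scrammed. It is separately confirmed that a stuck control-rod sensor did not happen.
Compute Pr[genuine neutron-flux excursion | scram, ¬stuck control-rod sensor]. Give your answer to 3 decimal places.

Pr[genuine neutron-flux excursion | scram, ¬stuck control-rod sensor] ≈ 0.587

For the numerator, keep only genuine neutron-flux excursion=true terms: 0.62*0.121 = 0.075020
Denominator P(scram | ¬stuck control-rod sensor): 0.06*0.879 + 0.62*0.121 = 0.127760
P(genuine neutron-flux excursion | scram, ¬stuck control-rod sensor) = 0.075020/0.127760 ≈ 0.587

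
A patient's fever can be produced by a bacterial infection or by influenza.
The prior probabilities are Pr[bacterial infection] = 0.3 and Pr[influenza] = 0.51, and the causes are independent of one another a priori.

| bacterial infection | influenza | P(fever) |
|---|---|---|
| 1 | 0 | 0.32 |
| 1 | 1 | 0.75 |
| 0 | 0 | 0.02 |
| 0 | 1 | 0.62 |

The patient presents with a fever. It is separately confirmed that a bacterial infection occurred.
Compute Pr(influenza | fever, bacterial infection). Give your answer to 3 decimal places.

Pr(influenza | fever, bacterial infection) ≈ 0.709

P(fever | bacterial infection) = 0.32·0.49 + 0.75·0.51 = 0.156800 + 0.382500 = 0.539300
Restricting to configurations with influenza present: 0.75·0.51 = 0.382500.
So P(influenza | fever, bacterial infection) = 0.382500/0.539300 ≈ 0.709.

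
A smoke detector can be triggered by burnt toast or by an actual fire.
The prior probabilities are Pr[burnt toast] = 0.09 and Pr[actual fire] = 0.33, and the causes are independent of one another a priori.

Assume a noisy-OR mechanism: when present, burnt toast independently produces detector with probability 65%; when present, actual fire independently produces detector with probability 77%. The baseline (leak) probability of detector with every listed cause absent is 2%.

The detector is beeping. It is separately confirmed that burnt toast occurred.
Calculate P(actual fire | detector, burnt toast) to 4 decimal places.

Under noisy-OR, P(detector | causes) = 1 − (1−0.02)·∏(1−qᵢ) over the active causes.
P(detector | burnt toast) = 0.657*0.67 + 0.92111*0.33 = 0.440190 + 0.303966 = 0.744156
Restricting to configurations with actual fire present: 0.92111*0.33 = 0.303966.
P(actual fire | detector, burnt toast) = 0.303966 / 0.744156 ≈ 0.4085

P(actual fire | detector, burnt toast) ≈ 0.4085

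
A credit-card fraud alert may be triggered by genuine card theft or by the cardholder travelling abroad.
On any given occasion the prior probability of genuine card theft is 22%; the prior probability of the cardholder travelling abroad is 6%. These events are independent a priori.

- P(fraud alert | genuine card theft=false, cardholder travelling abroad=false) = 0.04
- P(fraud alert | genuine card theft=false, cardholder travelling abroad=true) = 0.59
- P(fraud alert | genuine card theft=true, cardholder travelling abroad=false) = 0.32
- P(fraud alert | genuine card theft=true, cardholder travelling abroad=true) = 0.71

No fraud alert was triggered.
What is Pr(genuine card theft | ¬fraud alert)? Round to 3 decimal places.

Pr(genuine card theft | ¬fraud alert) ≈ 0.167

Sum P(¬fraud alert|·) weighted by the priors over the 4 (genuine card theft, cardholder travelling abroad) configurations:
  P(¬fraud alert) = 0.96*0.78*0.94 + 0.41*0.78*0.06 + 0.68*0.22*0.94 + 0.29*0.22*0.06
        = 0.703872 + 0.019188 + 0.140624 + 0.003828 = 0.867512
The terms with genuine card theft present sum to 0.144452, so
  P(genuine card theft | ¬fraud alert) = 0.144452 / 0.867512 ≈ 0.167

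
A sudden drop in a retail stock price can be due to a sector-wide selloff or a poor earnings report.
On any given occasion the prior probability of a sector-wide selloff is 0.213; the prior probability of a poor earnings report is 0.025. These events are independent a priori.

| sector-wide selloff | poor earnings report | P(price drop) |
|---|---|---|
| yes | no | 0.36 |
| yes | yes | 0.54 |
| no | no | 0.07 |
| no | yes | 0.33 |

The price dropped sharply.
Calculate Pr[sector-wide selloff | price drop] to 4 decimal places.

Pr[sector-wide selloff | price drop] ≈ 0.5632

Weight on sector-wide selloff=true, given the evidence: 0.074763 + 0.002876 = 0.077639
The normalizing constant is 0.07×0.787×0.975 + 0.33×0.787×0.025 + 0.36×0.213×0.975 + 0.54×0.213×0.025 = 0.137845
P(sector-wide selloff | price drop) = 0.077639/0.137845 ≈ 0.5632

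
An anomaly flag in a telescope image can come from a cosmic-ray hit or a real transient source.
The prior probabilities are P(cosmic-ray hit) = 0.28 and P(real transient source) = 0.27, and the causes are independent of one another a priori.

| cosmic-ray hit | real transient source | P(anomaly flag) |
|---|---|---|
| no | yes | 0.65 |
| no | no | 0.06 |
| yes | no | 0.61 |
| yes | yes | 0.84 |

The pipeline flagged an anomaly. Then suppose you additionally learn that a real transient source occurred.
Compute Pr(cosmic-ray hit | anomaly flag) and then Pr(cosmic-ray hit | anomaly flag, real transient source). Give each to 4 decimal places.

Pr(cosmic-ray hit | anomaly flag) ≈ 0.5438; Pr(cosmic-ray hit | anomaly flag, real transient source) ≈ 0.3345

For the numerator, keep only cosmic-ray hit=true terms: 0.124684 + 0.063504 = 0.188188
The normalizing constant is 0.06*0.72*0.73 + 0.65*0.72*0.27 + 0.61*0.28*0.73 + 0.84*0.28*0.27 = 0.346084
Posterior = 0.188188 / 0.346084 ≈ 0.5438

Now condition on the additional information:
For the numerator, keep only cosmic-ray hit=true terms: 0.84×0.28 = 0.235200
Normalizer over all consistent configurations: 0.65×0.72 + 0.84×0.28 = 0.703200
Posterior = 0.235200 / 0.703200 ≈ 0.3345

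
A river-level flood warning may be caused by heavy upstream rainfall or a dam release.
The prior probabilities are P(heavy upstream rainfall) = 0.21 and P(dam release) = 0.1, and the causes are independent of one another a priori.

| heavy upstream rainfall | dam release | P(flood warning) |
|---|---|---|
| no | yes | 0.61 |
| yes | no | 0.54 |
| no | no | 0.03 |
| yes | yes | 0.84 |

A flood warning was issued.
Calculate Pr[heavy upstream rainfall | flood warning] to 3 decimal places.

P(flood warning) = 0.03·0.79·0.9 + 0.61·0.79·0.1 + 0.54·0.21·0.9 + 0.84·0.21·0.1 = 0.021330 + 0.048190 + 0.102060 + 0.017640 = 0.189220
Of this, 0.119700 comes from 0.102060 + 0.017640 (the heavy upstream rainfall=true cases).
P(heavy upstream rainfall | flood warning) = 0.119700 / 0.189220 ≈ 0.633

Pr[heavy upstream rainfall | flood warning] ≈ 0.633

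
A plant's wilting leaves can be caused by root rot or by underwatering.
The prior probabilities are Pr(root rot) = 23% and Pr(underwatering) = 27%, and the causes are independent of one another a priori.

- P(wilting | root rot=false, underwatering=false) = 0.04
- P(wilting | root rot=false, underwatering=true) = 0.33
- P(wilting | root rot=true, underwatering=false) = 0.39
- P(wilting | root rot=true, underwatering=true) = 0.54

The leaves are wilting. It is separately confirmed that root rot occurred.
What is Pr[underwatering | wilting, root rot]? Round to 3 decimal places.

Pr[underwatering | wilting, root rot] ≈ 0.339

Enumerate both values of underwatering and weight by the priors:
  P(wilting | root rot) = 0.39·0.73 + 0.54·0.27
        = 0.284700 + 0.145800 = 0.430500
Keeping only the underwatering-present terms gives 0.145800, so
  P(underwatering | wilting, root rot) = 0.145800 / 0.430500 ≈ 0.339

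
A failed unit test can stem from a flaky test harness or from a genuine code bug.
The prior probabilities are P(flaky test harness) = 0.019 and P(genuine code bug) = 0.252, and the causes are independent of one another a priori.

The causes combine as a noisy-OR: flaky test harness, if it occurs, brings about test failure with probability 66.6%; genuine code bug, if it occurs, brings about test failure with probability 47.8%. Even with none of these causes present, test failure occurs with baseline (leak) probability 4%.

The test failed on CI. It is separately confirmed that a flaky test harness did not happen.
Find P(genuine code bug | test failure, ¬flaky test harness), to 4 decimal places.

Under noisy-OR, P(test failure | causes) = 1 − (1−0.04)·∏(1−qᵢ) over the active causes.
P(test failure | ¬flaky test harness) = 0.04×0.748 + 0.49888×0.252 = 0.029920 + 0.125718 = 0.155638
Of this, 0.125718 comes from 0.49888×0.252 (the genuine code bug=true cases).
Hence the posterior is 0.125718/0.155638 ≈ 0.8078.

P(genuine code bug | test failure, ¬flaky test harness) ≈ 0.8078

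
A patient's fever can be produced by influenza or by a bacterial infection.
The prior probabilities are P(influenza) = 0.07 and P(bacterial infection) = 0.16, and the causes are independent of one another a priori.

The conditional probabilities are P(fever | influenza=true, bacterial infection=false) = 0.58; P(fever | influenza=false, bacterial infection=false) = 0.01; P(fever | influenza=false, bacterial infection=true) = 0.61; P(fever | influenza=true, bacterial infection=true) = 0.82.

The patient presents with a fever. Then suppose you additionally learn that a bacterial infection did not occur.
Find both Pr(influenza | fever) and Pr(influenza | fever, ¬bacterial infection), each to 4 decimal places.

Pr(influenza | fever) ≈ 0.3051; Pr(influenza | fever, ¬bacterial infection) ≈ 0.8136

Weight on influenza=true, given the evidence: 0.034104 + 0.009184 = 0.043288
Denominator P(fever): 0.01·0.93·0.84 + 0.61·0.93·0.16 + 0.58·0.07·0.84 + 0.82·0.07·0.16 = 0.141868
Posterior = 0.043288 / 0.141868 ≈ 0.3051

With the extra evidence:
P(fever | ¬bacterial infection) = 0.01×0.93 + 0.58×0.07 = 0.009300 + 0.040600 = 0.049900
Restricting to configurations with influenza present: 0.58×0.07 = 0.040600.
So P(influenza | fever, ¬bacterial infection) = 0.040600/0.049900 ≈ 0.8136.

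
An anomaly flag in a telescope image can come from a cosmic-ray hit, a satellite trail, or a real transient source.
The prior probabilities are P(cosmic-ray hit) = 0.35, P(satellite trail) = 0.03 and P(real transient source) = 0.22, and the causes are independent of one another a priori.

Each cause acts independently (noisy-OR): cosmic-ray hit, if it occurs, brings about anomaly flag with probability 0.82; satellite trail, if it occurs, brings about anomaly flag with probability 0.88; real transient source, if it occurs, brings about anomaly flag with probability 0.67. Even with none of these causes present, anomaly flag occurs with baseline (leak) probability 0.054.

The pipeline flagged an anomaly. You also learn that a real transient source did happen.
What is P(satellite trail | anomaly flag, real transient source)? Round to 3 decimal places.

P(satellite trail | anomaly flag, real transient source) ≈ 0.037

Under noisy-OR, P(anomaly flag | causes) = 1 − (1−0.054)·∏(1−qᵢ) over the active causes.
Weight on satellite trail=true, given the evidence: 0.018769 + 0.010429 = 0.029198
Normalizer over all consistent configurations: 0.68782·0.65·0.97 + 0.962538·0.65·0.03 + 0.943808·0.35·0.97 + 0.993257·0.35·0.03 = 0.783292
Posterior = 0.029198 / 0.783292 ≈ 0.037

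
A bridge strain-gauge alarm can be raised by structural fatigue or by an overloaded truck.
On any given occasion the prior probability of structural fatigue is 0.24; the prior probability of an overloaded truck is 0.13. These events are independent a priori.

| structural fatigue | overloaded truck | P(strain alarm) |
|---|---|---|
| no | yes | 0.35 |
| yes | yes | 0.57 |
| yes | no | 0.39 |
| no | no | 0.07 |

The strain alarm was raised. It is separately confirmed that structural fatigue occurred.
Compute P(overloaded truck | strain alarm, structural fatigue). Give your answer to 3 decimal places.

P(overloaded truck | strain alarm, structural fatigue) ≈ 0.179

P(strain alarm | structural fatigue) = 0.39×0.87 + 0.57×0.13 = 0.339300 + 0.074100 = 0.413400
Restricting to configurations with overloaded truck present: 0.57×0.13 = 0.074100.
So P(overloaded truck | strain alarm, structural fatigue) = 0.074100/0.413400 ≈ 0.179.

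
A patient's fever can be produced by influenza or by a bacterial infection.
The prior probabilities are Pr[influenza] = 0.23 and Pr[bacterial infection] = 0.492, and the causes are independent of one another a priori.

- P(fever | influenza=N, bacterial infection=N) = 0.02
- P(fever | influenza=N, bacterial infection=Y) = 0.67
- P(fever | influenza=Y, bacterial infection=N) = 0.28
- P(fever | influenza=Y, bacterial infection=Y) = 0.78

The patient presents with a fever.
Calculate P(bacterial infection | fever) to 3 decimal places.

Weight on bacterial infection=true, given the evidence: 0.253823 + 0.088265 = 0.342088
The normalizing constant is 0.02*0.77*0.508 + 0.67*0.77*0.492 + 0.28*0.23*0.508 + 0.78*0.23*0.492 = 0.382626
P(bacterial infection | fever) = 0.342088/0.382626 ≈ 0.894

P(bacterial infection | fever) ≈ 0.894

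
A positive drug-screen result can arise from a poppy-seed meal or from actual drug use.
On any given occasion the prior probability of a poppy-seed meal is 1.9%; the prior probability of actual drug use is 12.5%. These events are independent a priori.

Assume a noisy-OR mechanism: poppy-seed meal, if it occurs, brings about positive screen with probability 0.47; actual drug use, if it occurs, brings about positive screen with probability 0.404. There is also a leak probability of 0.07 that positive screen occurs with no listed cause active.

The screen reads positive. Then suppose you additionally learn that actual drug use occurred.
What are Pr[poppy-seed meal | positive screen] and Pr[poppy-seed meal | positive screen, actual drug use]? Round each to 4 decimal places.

Under noisy-OR, P(positive screen | causes) = 1 − (1−0.07)·∏(1−qᵢ) over the active causes.
P(positive screen) = 0.07*0.981*0.875 + 0.44572*0.981*0.125 + 0.5071*0.019*0.875 + 0.706232*0.019*0.125 = 0.060086 + 0.054656 + 0.008431 + 0.001677 = 0.124850
Restricting to configurations with poppy-seed meal present: 0.008431 + 0.001677 = 0.010108.
Hence the posterior is 0.010108/0.124850 ≈ 0.0810.

Now condition on the additional information:
P(positive screen | actual drug use) = 0.44572*0.981 + 0.706232*0.019 = 0.437251 + 0.013418 = 0.450669
Restricting to configurations with poppy-seed meal present: 0.706232*0.019 = 0.013418.
So P(poppy-seed meal | positive screen, actual drug use) = 0.013418/0.450669 ≈ 0.0298.

Pr[poppy-seed meal | positive screen] ≈ 0.0810; Pr[poppy-seed meal | positive screen, actual drug use] ≈ 0.0298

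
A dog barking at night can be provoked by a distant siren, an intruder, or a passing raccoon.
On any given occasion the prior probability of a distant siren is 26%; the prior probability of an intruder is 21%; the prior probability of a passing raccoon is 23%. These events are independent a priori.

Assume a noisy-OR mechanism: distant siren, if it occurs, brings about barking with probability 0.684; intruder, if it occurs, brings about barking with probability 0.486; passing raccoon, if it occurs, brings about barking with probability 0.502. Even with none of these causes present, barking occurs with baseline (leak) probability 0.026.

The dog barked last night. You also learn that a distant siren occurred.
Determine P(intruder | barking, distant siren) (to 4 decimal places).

Under noisy-OR, P(barking | causes) = 1 − (1−0.026)·∏(1−qᵢ) over the active causes.
P(barking | distant siren) = 0.692216×0.79×0.77 + 0.846724×0.79×0.23 + 0.841799×0.21×0.77 + 0.921216×0.21×0.23 = 0.421075 + 0.153850 + 0.136119 + 0.044495 = 0.755539
Restricting to configurations with intruder present: 0.136119 + 0.044495 = 0.180614.
P(intruder | barking, distant siren) = 0.180614 / 0.755539 ≈ 0.2391

P(intruder | barking, distant siren) ≈ 0.2391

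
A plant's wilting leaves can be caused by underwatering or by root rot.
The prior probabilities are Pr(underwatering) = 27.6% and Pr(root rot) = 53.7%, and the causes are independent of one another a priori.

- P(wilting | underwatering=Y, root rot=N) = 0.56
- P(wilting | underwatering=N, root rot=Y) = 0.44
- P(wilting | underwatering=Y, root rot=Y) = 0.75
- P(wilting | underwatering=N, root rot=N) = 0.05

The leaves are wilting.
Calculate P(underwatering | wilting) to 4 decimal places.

P(underwatering | wilting) ≈ 0.4931

For the numerator, keep only underwatering=true terms: 0.071561 + 0.111159 = 0.182720
Denominator P(wilting): 0.05·0.724·0.463 + 0.44·0.724·0.537 + 0.56·0.276·0.463 + 0.75·0.276·0.537 = 0.370548
Posterior = 0.182720 / 0.370548 ≈ 0.4931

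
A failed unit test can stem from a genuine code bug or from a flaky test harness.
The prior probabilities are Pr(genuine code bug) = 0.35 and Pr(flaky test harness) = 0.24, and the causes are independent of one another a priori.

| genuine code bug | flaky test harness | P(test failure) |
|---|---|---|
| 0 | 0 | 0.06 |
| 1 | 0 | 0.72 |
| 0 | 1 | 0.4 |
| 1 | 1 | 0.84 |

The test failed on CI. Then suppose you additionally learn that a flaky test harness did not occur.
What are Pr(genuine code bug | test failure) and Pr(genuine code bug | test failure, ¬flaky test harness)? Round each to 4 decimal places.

Pr(genuine code bug | test failure) ≈ 0.7401; Pr(genuine code bug | test failure, ¬flaky test harness) ≈ 0.8660

Numerator (weight on configurations with genuine code bug): 0.191520 + 0.070560 = 0.262080
The normalizing constant is 0.06*0.65*0.76 + 0.4*0.65*0.24 + 0.72*0.35*0.76 + 0.84*0.35*0.24 = 0.354120
Posterior = 0.262080 / 0.354120 ≈ 0.7401

Now also conditioning on flaky test harness≠true:
P(test failure | ¬flaky test harness) = 0.06*0.65 + 0.72*0.35 = 0.039000 + 0.252000 = 0.291000
The genuine code bug-present share is 0.72*0.35 = 0.252000.
Hence the posterior is 0.252000/0.291000 ≈ 0.8660.
Ruling out flaky test harness raises the posterior on genuine code bug — the flip side of explaining away.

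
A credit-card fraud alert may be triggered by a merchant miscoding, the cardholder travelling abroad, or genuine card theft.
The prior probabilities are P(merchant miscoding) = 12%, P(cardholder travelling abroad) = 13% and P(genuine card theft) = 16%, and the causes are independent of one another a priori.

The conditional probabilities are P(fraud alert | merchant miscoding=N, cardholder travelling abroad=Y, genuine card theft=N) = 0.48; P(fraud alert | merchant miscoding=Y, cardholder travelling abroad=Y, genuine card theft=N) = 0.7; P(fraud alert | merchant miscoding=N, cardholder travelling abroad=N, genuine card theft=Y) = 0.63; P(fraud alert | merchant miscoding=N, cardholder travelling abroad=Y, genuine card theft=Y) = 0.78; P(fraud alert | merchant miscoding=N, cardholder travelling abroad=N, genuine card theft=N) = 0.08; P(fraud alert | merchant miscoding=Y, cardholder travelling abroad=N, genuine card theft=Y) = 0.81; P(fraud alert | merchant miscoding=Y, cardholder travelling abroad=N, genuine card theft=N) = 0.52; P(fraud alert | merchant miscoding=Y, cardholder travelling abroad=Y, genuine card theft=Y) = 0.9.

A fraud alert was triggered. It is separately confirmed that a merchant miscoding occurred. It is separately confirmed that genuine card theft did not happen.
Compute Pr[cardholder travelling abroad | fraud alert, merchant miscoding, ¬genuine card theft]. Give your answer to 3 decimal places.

Pr[cardholder travelling abroad | fraud alert, merchant miscoding, ¬genuine card theft] ≈ 0.167

By total probability over both values of cardholder travelling abroad:
  P(fraud alert | merchant miscoding, ¬genuine card theft) = 0.52·0.87 + 0.7·0.13
        = 0.452400 + 0.091000 = 0.543400
The terms with cardholder travelling abroad present sum to 0.091000, so
  P(cardholder travelling abroad | fraud alert, merchant miscoding, ¬genuine card theft) = 0.091000 / 0.543400 ≈ 0.167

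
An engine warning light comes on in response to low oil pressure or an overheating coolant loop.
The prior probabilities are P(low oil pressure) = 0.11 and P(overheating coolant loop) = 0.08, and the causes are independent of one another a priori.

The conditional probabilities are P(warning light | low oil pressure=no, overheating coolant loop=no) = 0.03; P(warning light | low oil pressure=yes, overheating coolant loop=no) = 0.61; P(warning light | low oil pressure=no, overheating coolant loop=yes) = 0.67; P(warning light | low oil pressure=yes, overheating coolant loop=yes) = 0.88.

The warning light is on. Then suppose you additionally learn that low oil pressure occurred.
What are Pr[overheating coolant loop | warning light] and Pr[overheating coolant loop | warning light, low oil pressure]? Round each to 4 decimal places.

Pr[overheating coolant loop | warning light] ≈ 0.3912; Pr[overheating coolant loop | warning light, low oil pressure] ≈ 0.1115

By total probability over the 4 (low oil pressure, overheating coolant loop) configurations:
  P(warning light) = 0.03·0.89·0.92 + 0.67·0.89·0.08 + 0.61·0.11·0.92 + 0.88·0.11·0.08
        = 0.024564 + 0.047704 + 0.061732 + 0.007744 = 0.141744
Keeping only the overheating coolant loop-present terms gives 0.055448, so
  P(overheating coolant loop | warning light) = 0.055448 / 0.141744 ≈ 0.3912

Now also conditioning on low oil pressure=true:
P(warning light | low oil pressure) = 0.61·0.92 + 0.88·0.08 = 0.561200 + 0.070400 = 0.631600
Restricting to configurations with overheating coolant loop present: 0.88·0.08 = 0.070400.
P(overheating coolant loop | warning light, low oil pressure) = 0.070400 / 0.631600 ≈ 0.1115
This is intercausal reasoning (explaining away): once low oil pressure accounts for the warning light, overheating coolant loop becomes less likely.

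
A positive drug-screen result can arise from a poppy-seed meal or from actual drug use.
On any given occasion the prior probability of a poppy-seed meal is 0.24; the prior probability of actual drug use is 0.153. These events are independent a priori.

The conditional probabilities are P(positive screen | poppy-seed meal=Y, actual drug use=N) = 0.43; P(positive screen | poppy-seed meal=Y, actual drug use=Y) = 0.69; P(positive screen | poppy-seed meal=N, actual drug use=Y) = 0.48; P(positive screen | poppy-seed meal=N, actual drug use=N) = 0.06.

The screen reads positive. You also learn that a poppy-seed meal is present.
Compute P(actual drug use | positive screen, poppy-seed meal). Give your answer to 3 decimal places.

For the numerator, keep only actual drug use=true terms: 0.69*0.153 = 0.105570
Denominator P(positive screen | poppy-seed meal): 0.43*0.847 + 0.69*0.153 = 0.469780
Posterior = 0.105570 / 0.469780 ≈ 0.225

P(actual drug use | positive screen, poppy-seed meal) ≈ 0.225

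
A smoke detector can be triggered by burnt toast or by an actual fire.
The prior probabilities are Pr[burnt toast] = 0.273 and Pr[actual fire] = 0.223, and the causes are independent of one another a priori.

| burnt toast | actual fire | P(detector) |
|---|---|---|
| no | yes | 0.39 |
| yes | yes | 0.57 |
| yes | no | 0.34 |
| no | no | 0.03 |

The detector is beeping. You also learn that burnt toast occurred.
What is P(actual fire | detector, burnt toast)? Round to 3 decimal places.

P(actual fire | detector, burnt toast) ≈ 0.325

P(detector | burnt toast) = 0.34*0.777 + 0.57*0.223 = 0.264180 + 0.127110 = 0.391290
Of this, 0.127110 comes from 0.57*0.223 (the actual fire=true cases).
P(actual fire | detector, burnt toast) = 0.127110 / 0.391290 ≈ 0.325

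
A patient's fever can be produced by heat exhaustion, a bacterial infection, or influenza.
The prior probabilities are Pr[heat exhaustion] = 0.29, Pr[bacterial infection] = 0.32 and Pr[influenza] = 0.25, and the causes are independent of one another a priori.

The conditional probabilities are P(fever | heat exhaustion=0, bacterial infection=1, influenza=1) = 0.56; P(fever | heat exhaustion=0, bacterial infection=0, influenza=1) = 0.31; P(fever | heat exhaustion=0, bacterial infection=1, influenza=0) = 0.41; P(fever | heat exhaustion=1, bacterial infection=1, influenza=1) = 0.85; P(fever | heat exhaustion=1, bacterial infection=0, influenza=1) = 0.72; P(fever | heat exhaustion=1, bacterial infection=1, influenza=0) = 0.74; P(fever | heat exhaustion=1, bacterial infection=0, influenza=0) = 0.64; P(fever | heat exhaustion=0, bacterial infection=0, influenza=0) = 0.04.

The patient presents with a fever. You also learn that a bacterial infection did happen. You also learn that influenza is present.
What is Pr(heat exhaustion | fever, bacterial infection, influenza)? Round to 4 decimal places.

Pr(heat exhaustion | fever, bacterial infection, influenza) ≈ 0.3827

Enumerate both values of heat exhaustion and weight by the priors:
  P(fever | bacterial infection, influenza) = 0.56×0.71 + 0.85×0.29
        = 0.397600 + 0.246500 = 0.644100
Configurations with heat exhaustion contribute 0.246500, so
  P(heat exhaustion | fever, bacterial infection, influenza) = 0.246500 / 0.644100 ≈ 0.3827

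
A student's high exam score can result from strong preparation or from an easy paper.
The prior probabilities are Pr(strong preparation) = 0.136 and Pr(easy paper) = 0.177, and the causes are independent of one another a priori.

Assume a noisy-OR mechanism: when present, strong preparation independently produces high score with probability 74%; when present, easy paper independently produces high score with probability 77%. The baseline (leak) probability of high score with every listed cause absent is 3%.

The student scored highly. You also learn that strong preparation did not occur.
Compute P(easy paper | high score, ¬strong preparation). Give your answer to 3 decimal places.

Under noisy-OR, P(high score | causes) = 1 − (1−0.03)·∏(1−qᵢ) over the active causes.
P(high score | ¬strong preparation) = 0.03·0.823 + 0.7769·0.177 = 0.024690 + 0.137511 = 0.162201
Restricting to configurations with easy paper present: 0.7769·0.177 = 0.137511.
So P(easy paper | high score, ¬strong preparation) = 0.137511/0.162201 ≈ 0.848.

P(easy paper | high score, ¬strong preparation) ≈ 0.848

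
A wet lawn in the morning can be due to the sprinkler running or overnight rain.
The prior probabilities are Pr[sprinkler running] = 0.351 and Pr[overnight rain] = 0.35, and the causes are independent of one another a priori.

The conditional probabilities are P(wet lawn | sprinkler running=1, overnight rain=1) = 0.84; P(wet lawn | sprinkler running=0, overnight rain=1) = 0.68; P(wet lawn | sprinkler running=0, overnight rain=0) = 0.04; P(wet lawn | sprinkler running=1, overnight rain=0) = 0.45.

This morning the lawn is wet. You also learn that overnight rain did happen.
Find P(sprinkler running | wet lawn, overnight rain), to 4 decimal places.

P(wet lawn | overnight rain) = 0.68*0.649 + 0.84*0.351 = 0.441320 + 0.294840 = 0.736160
Restricting to configurations with sprinkler running present: 0.84*0.351 = 0.294840.
Hence the posterior is 0.294840/0.736160 ≈ 0.4005.

P(sprinkler running | wet lawn, overnight rain) ≈ 0.4005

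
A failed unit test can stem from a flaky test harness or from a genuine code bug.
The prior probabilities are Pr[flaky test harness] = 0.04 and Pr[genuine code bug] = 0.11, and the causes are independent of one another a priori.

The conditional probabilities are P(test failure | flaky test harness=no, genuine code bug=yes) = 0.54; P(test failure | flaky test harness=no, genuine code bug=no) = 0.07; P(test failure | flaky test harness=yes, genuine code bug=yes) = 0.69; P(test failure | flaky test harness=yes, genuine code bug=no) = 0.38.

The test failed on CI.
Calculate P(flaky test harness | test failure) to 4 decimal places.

P(flaky test harness | test failure) ≈ 0.1242

P(test failure) = 0.07*0.96*0.89 + 0.54*0.96*0.11 + 0.38*0.04*0.89 + 0.69*0.04*0.11 = 0.059808 + 0.057024 + 0.013528 + 0.003036 = 0.133396
Of this, 0.016564 comes from 0.013528 + 0.003036 (the flaky test harness=true cases).
P(flaky test harness | test failure) = 0.016564 / 0.133396 ≈ 0.1242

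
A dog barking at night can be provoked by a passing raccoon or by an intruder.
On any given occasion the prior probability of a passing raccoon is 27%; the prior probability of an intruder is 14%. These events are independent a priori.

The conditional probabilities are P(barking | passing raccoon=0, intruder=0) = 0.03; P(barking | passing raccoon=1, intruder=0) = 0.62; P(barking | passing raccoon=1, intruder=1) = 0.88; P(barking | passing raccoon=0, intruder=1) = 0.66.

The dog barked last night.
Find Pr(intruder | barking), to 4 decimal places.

P(barking) = 0.03×0.73×0.86 + 0.66×0.73×0.14 + 0.62×0.27×0.86 + 0.88×0.27×0.14 = 0.018834 + 0.067452 + 0.143964 + 0.033264 = 0.263514
Restricting to configurations with intruder present: 0.067452 + 0.033264 = 0.100716.
Hence the posterior is 0.100716/0.263514 ≈ 0.3822.

Pr(intruder | barking) ≈ 0.3822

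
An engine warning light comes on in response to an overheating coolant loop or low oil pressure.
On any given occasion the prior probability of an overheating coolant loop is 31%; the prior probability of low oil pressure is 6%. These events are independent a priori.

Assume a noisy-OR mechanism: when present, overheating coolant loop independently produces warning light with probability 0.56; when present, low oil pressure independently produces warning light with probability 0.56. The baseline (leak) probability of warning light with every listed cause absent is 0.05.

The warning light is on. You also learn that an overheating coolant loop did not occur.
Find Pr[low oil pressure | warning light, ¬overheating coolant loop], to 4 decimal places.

Under noisy-OR, P(warning light | causes) = 1 − (1−0.05)·∏(1−qᵢ) over the active causes.
By total probability over both values of low oil pressure:
  P(warning light | ¬overheating coolant loop) = 0.05×0.94 + 0.582×0.06
        = 0.047000 + 0.034920 = 0.081920
Keeping only the low oil pressure-present terms gives 0.034920, so
  P(low oil pressure | warning light, ¬overheating coolant loop) = 0.034920 / 0.081920 ≈ 0.4263

Pr[low oil pressure | warning light, ¬overheating coolant loop] ≈ 0.4263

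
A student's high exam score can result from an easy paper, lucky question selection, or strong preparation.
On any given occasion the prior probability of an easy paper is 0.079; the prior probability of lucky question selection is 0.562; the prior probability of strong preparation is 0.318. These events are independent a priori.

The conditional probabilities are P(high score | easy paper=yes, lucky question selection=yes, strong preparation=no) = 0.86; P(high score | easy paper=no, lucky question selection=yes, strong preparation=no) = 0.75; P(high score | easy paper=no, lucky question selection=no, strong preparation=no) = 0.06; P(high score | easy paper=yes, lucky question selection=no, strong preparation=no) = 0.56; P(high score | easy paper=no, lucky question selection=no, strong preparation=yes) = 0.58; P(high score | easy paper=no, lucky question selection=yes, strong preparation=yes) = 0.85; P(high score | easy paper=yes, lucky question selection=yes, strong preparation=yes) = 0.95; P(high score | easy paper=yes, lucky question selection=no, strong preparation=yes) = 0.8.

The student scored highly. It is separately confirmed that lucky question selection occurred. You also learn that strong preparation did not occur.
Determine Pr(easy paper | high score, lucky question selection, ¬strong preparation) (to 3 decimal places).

Pr(easy paper | high score, lucky question selection, ¬strong preparation) ≈ 0.090

For the numerator, keep only easy paper=true terms: 0.86·0.079 = 0.067940
Normalizer over all consistent configurations: 0.75·0.921 + 0.86·0.079 = 0.758690
Posterior = 0.067940 / 0.758690 ≈ 0.090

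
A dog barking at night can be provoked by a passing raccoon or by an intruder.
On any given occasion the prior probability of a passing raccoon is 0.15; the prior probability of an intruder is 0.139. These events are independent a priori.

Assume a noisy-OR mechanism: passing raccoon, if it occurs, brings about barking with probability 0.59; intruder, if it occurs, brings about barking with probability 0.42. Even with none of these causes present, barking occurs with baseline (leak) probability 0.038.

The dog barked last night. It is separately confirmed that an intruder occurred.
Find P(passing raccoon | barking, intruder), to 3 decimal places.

Under noisy-OR, P(barking | causes) = 1 − (1−0.038)·∏(1−qᵢ) over the active causes.
For the numerator, keep only passing raccoon=true terms: 0.771236×0.15 = 0.115685
The normalizing constant is 0.44204×0.85 + 0.771236×0.15 = 0.491419
Posterior = 0.115685 / 0.491419 ≈ 0.235

P(passing raccoon | barking, intruder) ≈ 0.235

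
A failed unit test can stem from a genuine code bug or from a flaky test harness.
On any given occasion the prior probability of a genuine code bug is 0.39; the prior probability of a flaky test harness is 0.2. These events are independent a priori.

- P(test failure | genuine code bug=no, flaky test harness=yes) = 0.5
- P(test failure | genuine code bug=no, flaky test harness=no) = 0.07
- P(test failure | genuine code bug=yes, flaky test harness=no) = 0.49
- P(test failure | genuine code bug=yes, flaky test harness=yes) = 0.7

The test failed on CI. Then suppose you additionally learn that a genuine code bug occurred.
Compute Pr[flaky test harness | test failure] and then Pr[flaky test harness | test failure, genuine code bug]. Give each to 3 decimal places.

P(test failure) = 0.07·0.61·0.8 + 0.5·0.61·0.2 + 0.49·0.39·0.8 + 0.7·0.39·0.2 = 0.034160 + 0.061000 + 0.152880 + 0.054600 = 0.302640
Restricting to configurations with flaky test harness present: 0.061000 + 0.054600 = 0.115600.
P(flaky test harness | test failure) = 0.115600 / 0.302640 ≈ 0.382

Now also conditioning on genuine code bug=true:
Enumerate both values of flaky test harness and weight by the priors:
  P(test failure | genuine code bug) = 0.49×0.8 + 0.7×0.2
        = 0.392000 + 0.140000 = 0.532000
Configurations with flaky test harness contribute 0.140000, so
  P(flaky test harness | test failure, genuine code bug) = 0.140000 / 0.532000 ≈ 0.263
This is intercausal reasoning (explaining away): once genuine code bug accounts for the test failure, flaky test harness becomes less likely.

Pr[flaky test harness | test failure] ≈ 0.382; Pr[flaky test harness | test failure, genuine code bug] ≈ 0.263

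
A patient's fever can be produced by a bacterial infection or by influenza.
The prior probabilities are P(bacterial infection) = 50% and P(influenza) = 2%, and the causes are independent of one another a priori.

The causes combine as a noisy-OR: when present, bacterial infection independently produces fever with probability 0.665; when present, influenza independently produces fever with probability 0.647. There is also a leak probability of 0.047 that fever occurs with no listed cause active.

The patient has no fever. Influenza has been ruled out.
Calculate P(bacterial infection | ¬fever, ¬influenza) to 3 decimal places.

P(bacterial infection | ¬fever, ¬influenza) ≈ 0.251

Under noisy-OR, P(fever | causes) = 1 − (1−0.047)·∏(1−qᵢ) over the active causes.
Numerator (weight on configurations with bacterial infection): 0.319255×0.5 = 0.159628
Denominator P(¬fever | ¬influenza): 0.953×0.5 + 0.319255×0.5 = 0.636128
P(bacterial infection | ¬fever, ¬influenza) = 0.159628/0.636128 ≈ 0.251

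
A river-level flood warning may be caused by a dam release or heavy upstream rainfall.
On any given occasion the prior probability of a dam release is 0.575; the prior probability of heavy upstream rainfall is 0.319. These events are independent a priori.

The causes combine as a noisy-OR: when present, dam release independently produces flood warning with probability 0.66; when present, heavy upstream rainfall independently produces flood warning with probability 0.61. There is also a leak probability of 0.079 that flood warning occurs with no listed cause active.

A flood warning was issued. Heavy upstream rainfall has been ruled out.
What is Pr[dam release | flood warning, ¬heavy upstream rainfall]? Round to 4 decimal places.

Pr[dam release | flood warning, ¬heavy upstream rainfall] ≈ 0.9216

Under noisy-OR, P(flood warning | causes) = 1 − (1−0.079)·∏(1−qᵢ) over the active causes.
P(flood warning | ¬heavy upstream rainfall) = 0.079×0.425 + 0.68686×0.575 = 0.033575 + 0.394944 = 0.428519
Of this, 0.394944 comes from 0.68686×0.575 (the dam release=true cases).
P(dam release | flood warning, ¬heavy upstream rainfall) = 0.394944 / 0.428519 ≈ 0.9216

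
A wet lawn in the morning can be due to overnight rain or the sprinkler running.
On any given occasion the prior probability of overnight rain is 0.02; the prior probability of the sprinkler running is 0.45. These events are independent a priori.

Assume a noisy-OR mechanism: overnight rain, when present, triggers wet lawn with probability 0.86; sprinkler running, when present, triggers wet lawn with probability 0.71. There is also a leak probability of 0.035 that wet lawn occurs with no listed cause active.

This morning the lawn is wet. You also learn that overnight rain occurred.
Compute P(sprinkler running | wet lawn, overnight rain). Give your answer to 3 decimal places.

P(sprinkler running | wet lawn, overnight rain) ≈ 0.476

Under noisy-OR, P(wet lawn | causes) = 1 − (1−0.035)·∏(1−qᵢ) over the active causes.
P(wet lawn | overnight rain) = 0.8649*0.55 + 0.960821*0.45 = 0.475695 + 0.432369 = 0.908064
Of this, 0.432369 comes from 0.960821*0.45 (the sprinkler running=true cases).
So P(sprinkler running | wet lawn, overnight rain) = 0.432369/0.908064 ≈ 0.476.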